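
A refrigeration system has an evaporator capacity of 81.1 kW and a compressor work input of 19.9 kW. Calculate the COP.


COP = Q_evap / W
COP = 81.1 / 19.9
COP = 4.075

4.075


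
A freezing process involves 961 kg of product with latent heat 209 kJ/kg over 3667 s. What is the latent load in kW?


Q_lat = m * h_fg / t
Q_lat = 961 * 209 / 3667
Q_lat = 54.77 kW

54.77


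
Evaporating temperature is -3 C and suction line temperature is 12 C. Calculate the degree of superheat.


Superheat = T_suction - T_evap
Superheat = 12 - (-3)
Superheat = 15 K

15


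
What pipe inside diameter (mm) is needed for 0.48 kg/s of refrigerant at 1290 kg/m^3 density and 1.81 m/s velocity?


A = m_dot / (rho * v) = 0.48 / (1290 * 1.81) = 0.0002055762559 m^2
d = sqrt(4*A/pi) * 1000
d = 16.2 mm

16.2


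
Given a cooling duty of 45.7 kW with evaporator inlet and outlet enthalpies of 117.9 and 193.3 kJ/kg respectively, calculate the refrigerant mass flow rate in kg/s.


dh = 193.3 - 117.9 = 75.4 kJ/kg
m_dot = Q / dh = 45.7 / 75.4 = 0.6061 kg/s

0.6061


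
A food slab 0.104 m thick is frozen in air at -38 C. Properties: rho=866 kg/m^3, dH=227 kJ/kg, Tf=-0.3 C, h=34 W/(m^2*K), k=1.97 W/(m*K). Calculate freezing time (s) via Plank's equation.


dT = -0.3 - (-38) = 37.7 K
term1 = a/(2h) = 0.104/(2*34) = 0.001529411765
term2 = a^2/(8k) = 0.104^2/(8*1.97) = 0.0006862944162
t = rho*dH*1000/dT * (term1 + term2)
t = 866*227*1000/37.7 * (0.001529411765 + 0.0006862944162)
t = 11554 s

11554


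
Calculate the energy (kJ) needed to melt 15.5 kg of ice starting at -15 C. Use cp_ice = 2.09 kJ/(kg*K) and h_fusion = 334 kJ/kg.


Sensible heat = cp * dT = 2.09 * 15 = 31.35 kJ/kg
Total per kg = 31.35 + 334 = 365.35 kJ/kg
Q = m * total = 15.5 * 365.35
Q = 5662.9 kJ

5662.9


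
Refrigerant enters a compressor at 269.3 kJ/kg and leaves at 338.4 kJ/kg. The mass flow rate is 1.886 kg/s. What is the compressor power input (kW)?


dh = 338.4 - 269.3 = 69.1 kJ/kg
W = m_dot * dh = 1.886 * 69.1 = 130.32 kW

130.32


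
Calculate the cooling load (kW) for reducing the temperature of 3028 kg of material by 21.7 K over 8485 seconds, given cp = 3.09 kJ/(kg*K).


Q = m * cp * dT / t
Q = 3028 * 3.09 * 21.7 / 8485
Q = 23.929 kW

23.929


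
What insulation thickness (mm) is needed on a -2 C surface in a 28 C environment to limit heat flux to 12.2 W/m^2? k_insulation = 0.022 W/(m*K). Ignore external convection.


dT = 28 - (-2) = 30 K
thickness = k * dT / q_max * 1000
thickness = 0.022 * 30 / 12.2 * 1000
thickness = 54.1 mm

54.1


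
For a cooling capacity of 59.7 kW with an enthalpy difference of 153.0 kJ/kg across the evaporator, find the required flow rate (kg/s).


m_dot = Q / dh
m_dot = 59.7 / 153.0
m_dot = 0.3902 kg/s

0.3902


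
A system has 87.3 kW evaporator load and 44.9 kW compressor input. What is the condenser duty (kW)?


Q_cond = Q_evap + W
Q_cond = 87.3 + 44.9
Q_cond = 132.2 kW

132.2


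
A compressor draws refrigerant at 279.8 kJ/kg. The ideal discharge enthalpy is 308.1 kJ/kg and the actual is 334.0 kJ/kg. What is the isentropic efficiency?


dh_ideal = 308.1 - 279.8 = 28.3 kJ/kg
dh_actual = 334.0 - 279.8 = 54.2 kJ/kg
eta_s = dh_ideal / dh_actual = 28.3 / 54.2
eta_s = 0.5221

0.5221


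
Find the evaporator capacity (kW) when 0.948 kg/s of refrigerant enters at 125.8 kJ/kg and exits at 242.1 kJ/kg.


dh = 242.1 - 125.8 = 116.3 kJ/kg
Q_evap = m_dot * dh = 0.948 * 116.3
Q_evap = 110.25 kW

110.25


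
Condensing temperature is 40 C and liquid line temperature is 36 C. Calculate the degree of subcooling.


Subcooling = T_cond - T_liquid
Subcooling = 40 - 36
Subcooling = 4 K

4


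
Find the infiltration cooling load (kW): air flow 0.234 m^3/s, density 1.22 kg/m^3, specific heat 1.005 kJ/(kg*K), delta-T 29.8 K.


Q = V_dot * rho * cp * dT
Q = 0.234 * 1.22 * 1.005 * 29.8
Q = 8.55 kW

8.55


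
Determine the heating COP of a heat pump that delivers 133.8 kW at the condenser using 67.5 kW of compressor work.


COP_hp = Q_cond / W
COP_hp = 133.8 / 67.5
COP_hp = 1.982

1.982


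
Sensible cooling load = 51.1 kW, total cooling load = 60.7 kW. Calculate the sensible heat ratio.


SHR = Q_sensible / Q_total
SHR = 51.1 / 60.7
SHR = 0.842

0.842


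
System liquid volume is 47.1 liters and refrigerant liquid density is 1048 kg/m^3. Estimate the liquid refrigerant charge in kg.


Charge = V * rho / 1000
Charge = 47.1 * 1048 / 1000
Charge = 49.36 kg

49.36


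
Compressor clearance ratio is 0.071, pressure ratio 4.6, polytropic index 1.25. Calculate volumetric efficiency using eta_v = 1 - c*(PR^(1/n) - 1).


PR^(1/n) = 4.6^(1/1.25) = 3.39005126
eta_v = 1 - 0.071 * (3.39005126 - 1)
eta_v = 0.8303

0.8303


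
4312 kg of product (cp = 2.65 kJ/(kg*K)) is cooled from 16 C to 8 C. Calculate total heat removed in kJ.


dT = 16 - (8) = 8 K
Q = m * cp * dT = 4312 * 2.65 * 8
Q = 91414 kJ

91414


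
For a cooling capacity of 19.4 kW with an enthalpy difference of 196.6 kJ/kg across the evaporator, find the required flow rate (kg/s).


m_dot = Q / dh
m_dot = 19.4 / 196.6
m_dot = 0.0987 kg/s

0.0987


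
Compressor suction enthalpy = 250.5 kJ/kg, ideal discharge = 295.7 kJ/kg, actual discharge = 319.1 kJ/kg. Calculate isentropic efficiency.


dh_ideal = 295.7 - 250.5 = 45.2 kJ/kg
dh_actual = 319.1 - 250.5 = 68.6 kJ/kg
eta_s = dh_ideal / dh_actual = 45.2 / 68.6
eta_s = 0.6589

0.6589


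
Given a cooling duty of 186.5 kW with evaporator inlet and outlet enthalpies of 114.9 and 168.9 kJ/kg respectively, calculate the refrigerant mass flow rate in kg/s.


dh = 168.9 - 114.9 = 54.0 kJ/kg
m_dot = Q / dh = 186.5 / 54.0 = 3.4537 kg/s

3.4537


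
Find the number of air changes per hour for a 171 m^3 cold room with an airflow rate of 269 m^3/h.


ACH = flow / volume
ACH = 269 / 171
ACH = 1.573

1.573


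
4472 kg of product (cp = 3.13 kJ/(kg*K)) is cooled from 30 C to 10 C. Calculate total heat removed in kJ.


dT = 30 - (10) = 20 K
Q = m * cp * dT = 4472 * 3.13 * 20
Q = 279947 kJ

279947


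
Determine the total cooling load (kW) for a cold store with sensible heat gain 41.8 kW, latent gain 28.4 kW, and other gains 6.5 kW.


Q_total = Q_s + Q_l + Q_misc
Q_total = 41.8 + 28.4 + 6.5
Q_total = 76.7 kW

76.7


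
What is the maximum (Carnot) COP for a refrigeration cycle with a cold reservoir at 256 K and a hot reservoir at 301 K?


dT = 301 - 256 = 45 K
COP_carnot = T_cold / dT = 256 / 45
COP_carnot = 5.689

5.689


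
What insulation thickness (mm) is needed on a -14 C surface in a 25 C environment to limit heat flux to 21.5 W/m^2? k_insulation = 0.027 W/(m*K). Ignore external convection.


dT = 25 - (-14) = 39 K
thickness = k * dT / q_max * 1000
thickness = 0.027 * 39 / 21.5 * 1000
thickness = 49.0 mm

49.0


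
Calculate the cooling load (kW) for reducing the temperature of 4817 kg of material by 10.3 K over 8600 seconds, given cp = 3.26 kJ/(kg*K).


Q = m * cp * dT / t
Q = 4817 * 3.26 * 10.3 / 8600
Q = 18.808 kW

18.808


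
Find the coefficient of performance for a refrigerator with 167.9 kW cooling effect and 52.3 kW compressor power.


COP = Q_evap / W
COP = 167.9 / 52.3
COP = 3.21

3.21


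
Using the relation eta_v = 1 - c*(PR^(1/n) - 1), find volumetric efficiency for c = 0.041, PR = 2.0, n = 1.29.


PR^(1/n) = 2.0^(1/1.29) = 1.71141993
eta_v = 1 - 0.041 * (1.71141993 - 1)
eta_v = 0.9708

0.9708


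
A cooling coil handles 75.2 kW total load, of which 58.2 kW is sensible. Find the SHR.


SHR = Q_sensible / Q_total
SHR = 58.2 / 75.2
SHR = 0.774

0.774


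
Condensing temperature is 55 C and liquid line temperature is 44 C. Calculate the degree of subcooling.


Subcooling = T_cond - T_liquid
Subcooling = 55 - 44
Subcooling = 11 K

11


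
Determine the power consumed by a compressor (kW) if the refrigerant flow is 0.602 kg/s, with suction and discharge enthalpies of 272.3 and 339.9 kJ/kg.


dh = 339.9 - 272.3 = 67.6 kJ/kg
W = m_dot * dh = 0.602 * 67.6 = 40.7 kW

40.7


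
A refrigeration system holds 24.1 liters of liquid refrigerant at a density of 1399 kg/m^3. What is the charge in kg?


Charge = V * rho / 1000
Charge = 24.1 * 1399 / 1000
Charge = 33.72 kg

33.72


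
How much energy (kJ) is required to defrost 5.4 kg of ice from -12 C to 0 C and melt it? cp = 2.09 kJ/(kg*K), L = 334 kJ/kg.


Sensible heat = cp * dT = 2.09 * 12 = 25.08 kJ/kg
Total per kg = 25.08 + 334 = 359.08 kJ/kg
Q = m * total = 5.4 * 359.08
Q = 1939.0 kJ

1939.0


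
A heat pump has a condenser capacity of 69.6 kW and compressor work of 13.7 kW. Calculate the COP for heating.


COP_hp = Q_cond / W
COP_hp = 69.6 / 13.7
COP_hp = 5.08

5.08


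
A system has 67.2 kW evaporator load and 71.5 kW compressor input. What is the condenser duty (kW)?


Q_cond = Q_evap + W
Q_cond = 67.2 + 71.5
Q_cond = 138.7 kW

138.7


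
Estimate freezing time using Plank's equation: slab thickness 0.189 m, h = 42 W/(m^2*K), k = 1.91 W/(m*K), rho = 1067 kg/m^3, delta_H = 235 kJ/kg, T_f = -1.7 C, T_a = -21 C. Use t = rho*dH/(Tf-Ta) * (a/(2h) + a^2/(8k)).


dT = -1.7 - (-21) = 19.3 K
term1 = a/(2h) = 0.189/(2*42) = 0.00225
term2 = a^2/(8k) = 0.189^2/(8*1.91) = 0.00233776178
t = rho*dH*1000/dT * (term1 + term2)
t = 1067*235*1000/19.3 * (0.00225 + 0.00233776178)
t = 59604 s

59604


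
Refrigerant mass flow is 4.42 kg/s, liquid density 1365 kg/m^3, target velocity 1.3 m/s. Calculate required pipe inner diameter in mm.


A = m_dot / (rho * v) = 4.42 / (1365 * 1.3) = 0.002490842491 m^2
d = sqrt(4*A/pi) * 1000
d = 56.3 mm

56.3


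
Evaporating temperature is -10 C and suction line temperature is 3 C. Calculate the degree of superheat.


Superheat = T_suction - T_evap
Superheat = 3 - (-10)
Superheat = 13 K

13


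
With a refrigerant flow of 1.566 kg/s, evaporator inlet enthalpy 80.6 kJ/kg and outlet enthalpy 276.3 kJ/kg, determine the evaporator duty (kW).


dh = 276.3 - 80.6 = 195.7 kJ/kg
Q_evap = m_dot * dh = 1.566 * 195.7
Q_evap = 306.47 kW

306.47


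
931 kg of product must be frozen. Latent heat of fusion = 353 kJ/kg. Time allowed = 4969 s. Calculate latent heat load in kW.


Q_lat = m * h_fg / t
Q_lat = 931 * 353 / 4969
Q_lat = 66.14 kW

66.14


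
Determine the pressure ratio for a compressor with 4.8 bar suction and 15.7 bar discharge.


PR = P_high / P_low
PR = 15.7 / 4.8
PR = 3.271

3.271


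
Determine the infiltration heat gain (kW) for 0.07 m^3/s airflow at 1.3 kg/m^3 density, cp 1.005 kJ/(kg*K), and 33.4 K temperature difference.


Q = V_dot * rho * cp * dT
Q = 0.07 * 1.3 * 1.005 * 33.4
Q = 3.055 kW

3.055


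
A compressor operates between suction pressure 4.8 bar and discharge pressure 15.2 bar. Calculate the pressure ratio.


PR = P_high / P_low
PR = 15.2 / 4.8
PR = 3.167

3.167


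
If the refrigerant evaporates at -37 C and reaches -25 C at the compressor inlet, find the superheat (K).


Superheat = T_suction - T_evap
Superheat = -25 - (-37)
Superheat = 12 K

12


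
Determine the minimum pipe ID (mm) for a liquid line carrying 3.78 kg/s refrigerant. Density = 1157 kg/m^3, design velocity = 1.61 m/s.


A = m_dot / (rho * v) = 3.78 / (1157 * 1.61) = 0.00202923603 m^2
d = sqrt(4*A/pi) * 1000
d = 50.8 mm

50.8


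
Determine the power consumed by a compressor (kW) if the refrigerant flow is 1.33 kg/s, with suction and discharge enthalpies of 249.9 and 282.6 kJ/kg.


dh = 282.6 - 249.9 = 32.7 kJ/kg
W = m_dot * dh = 1.33 * 32.7 = 43.49 kW

43.49


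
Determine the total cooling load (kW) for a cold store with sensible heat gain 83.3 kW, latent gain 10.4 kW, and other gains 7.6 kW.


Q_total = Q_s + Q_l + Q_misc
Q_total = 83.3 + 10.4 + 7.6
Q_total = 101.3 kW

101.3


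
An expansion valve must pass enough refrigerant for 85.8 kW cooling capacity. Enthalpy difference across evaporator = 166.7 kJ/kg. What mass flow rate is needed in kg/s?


m_dot = Q / dh
m_dot = 85.8 / 166.7
m_dot = 0.5147 kg/s

0.5147


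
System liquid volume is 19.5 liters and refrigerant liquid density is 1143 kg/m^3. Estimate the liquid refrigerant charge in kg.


Charge = V * rho / 1000
Charge = 19.5 * 1143 / 1000
Charge = 22.29 kg

22.29


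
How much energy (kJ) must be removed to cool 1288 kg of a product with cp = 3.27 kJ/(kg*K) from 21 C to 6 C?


dT = 21 - (6) = 15 K
Q = m * cp * dT = 1288 * 3.27 * 15
Q = 63176 kJ

63176


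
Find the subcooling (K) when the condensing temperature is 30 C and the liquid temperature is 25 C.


Subcooling = T_cond - T_liquid
Subcooling = 30 - 25
Subcooling = 5 K

5


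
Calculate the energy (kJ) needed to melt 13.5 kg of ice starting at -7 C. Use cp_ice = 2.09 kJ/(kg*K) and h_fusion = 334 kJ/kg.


Sensible heat = cp * dT = 2.09 * 7 = 14.63 kJ/kg
Total per kg = 14.63 + 334 = 348.63 kJ/kg
Q = m * total = 13.5 * 348.63
Q = 4706.5 kJ

4706.5


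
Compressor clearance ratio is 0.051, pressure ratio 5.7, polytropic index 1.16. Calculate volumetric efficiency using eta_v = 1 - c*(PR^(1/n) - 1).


PR^(1/n) = 5.7^(1/1.16) = 4.48349051
eta_v = 1 - 0.051 * (4.48349051 - 1)
eta_v = 0.8223

0.8223


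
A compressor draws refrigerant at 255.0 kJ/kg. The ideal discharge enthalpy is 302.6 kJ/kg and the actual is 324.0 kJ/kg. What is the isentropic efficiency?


dh_ideal = 302.6 - 255.0 = 47.6 kJ/kg
dh_actual = 324.0 - 255.0 = 69.0 kJ/kg
eta_s = dh_ideal / dh_actual = 47.6 / 69.0
eta_s = 0.6899

0.6899


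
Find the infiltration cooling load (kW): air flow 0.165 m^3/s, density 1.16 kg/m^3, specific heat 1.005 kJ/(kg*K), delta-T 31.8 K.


Q = V_dot * rho * cp * dT
Q = 0.165 * 1.16 * 1.005 * 31.8
Q = 6.117 kW

6.117


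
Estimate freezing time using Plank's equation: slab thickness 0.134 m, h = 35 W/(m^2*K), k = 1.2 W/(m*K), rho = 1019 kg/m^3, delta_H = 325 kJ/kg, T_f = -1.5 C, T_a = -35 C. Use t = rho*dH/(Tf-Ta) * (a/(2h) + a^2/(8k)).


dT = -1.5 - (-35) = 33.5 K
term1 = a/(2h) = 0.134/(2*35) = 0.001914285714
term2 = a^2/(8k) = 0.134^2/(8*1.2) = 0.001870416667
t = rho*dH*1000/dT * (term1 + term2)
t = 1019*325*1000/33.5 * (0.001914285714 + 0.001870416667)
t = 37415 s

37415


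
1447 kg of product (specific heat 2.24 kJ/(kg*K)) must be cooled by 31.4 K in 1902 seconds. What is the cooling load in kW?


Q = m * cp * dT / t
Q = 1447 * 2.24 * 31.4 / 1902
Q = 53.51 kW

53.51


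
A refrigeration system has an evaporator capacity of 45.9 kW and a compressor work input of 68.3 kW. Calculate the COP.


COP = Q_evap / W
COP = 45.9 / 68.3
COP = 0.672

0.672


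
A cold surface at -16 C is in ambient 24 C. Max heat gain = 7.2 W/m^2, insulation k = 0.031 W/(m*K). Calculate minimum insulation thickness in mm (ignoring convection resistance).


dT = 24 - (-16) = 40 K
thickness = k * dT / q_max * 1000
thickness = 0.031 * 40 / 7.2 * 1000
thickness = 172.2 mm

172.2


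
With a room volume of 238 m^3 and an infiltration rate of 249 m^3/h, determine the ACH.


ACH = flow / volume
ACH = 249 / 238
ACH = 1.046

1.046


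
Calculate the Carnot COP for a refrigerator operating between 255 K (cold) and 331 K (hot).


dT = 331 - 255 = 76 K
COP_carnot = T_cold / dT = 255 / 76
COP_carnot = 3.355

3.355


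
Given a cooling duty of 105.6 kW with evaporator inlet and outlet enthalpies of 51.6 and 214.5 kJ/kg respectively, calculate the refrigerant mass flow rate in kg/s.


dh = 214.5 - 51.6 = 162.9 kJ/kg
m_dot = Q / dh = 105.6 / 162.9 = 0.6483 kg/s

0.6483


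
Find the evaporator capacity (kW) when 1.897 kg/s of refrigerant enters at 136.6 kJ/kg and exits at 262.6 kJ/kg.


dh = 262.6 - 136.6 = 126.0 kJ/kg
Q_evap = m_dot * dh = 1.897 * 126.0
Q_evap = 239.02 kW

239.02


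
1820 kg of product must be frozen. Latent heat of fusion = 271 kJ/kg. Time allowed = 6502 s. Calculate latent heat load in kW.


Q_lat = m * h_fg / t
Q_lat = 1820 * 271 / 6502
Q_lat = 75.86 kW

75.86


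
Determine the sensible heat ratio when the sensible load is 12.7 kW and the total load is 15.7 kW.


SHR = Q_sensible / Q_total
SHR = 12.7 / 15.7
SHR = 0.809

0.809


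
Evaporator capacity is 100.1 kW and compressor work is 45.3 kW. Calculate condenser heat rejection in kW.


Q_cond = Q_evap + W
Q_cond = 100.1 + 45.3
Q_cond = 145.4 kW

145.4


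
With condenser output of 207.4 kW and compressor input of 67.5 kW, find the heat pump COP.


COP_hp = Q_cond / W
COP_hp = 207.4 / 67.5
COP_hp = 3.073

3.073


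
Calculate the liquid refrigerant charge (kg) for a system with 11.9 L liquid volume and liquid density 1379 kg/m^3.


Charge = V * rho / 1000
Charge = 11.9 * 1379 / 1000
Charge = 16.41 kg

16.41


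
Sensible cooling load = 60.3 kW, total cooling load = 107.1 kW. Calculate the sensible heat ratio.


SHR = Q_sensible / Q_total
SHR = 60.3 / 107.1
SHR = 0.563

0.563


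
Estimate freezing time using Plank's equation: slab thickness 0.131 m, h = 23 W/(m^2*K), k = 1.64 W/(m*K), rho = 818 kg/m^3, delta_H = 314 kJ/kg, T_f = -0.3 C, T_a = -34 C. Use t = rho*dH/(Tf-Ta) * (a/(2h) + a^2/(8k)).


dT = -0.3 - (-34) = 33.7 K
term1 = a/(2h) = 0.131/(2*23) = 0.002847826087
term2 = a^2/(8k) = 0.131^2/(8*1.64) = 0.001308003049
t = rho*dH*1000/dT * (term1 + term2)
t = 818*314*1000/33.7 * (0.002847826087 + 0.001308003049)
t = 31675 s

31675


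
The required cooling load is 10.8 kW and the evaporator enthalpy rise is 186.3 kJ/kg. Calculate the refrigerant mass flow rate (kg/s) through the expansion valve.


m_dot = Q / dh
m_dot = 10.8 / 186.3
m_dot = 0.058 kg/s

0.058


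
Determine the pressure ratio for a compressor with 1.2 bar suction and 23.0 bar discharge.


PR = P_high / P_low
PR = 23.0 / 1.2
PR = 19.167

19.167


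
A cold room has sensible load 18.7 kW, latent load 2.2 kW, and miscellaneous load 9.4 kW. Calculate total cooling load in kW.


Q_total = Q_s + Q_l + Q_misc
Q_total = 18.7 + 2.2 + 9.4
Q_total = 30.3 kW

30.3


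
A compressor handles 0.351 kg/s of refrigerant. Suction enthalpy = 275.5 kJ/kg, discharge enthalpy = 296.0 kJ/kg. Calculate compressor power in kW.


dh = 296.0 - 275.5 = 20.5 kJ/kg
W = m_dot * dh = 0.351 * 20.5 = 7.2 kW

7.2


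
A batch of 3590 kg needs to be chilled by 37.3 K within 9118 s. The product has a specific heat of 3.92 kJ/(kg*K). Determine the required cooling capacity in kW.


Q = m * cp * dT / t
Q = 3590 * 3.92 * 37.3 / 9118
Q = 57.569 kW

57.569


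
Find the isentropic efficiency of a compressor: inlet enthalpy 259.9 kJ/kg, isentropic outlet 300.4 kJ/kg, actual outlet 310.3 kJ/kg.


dh_ideal = 300.4 - 259.9 = 40.5 kJ/kg
dh_actual = 310.3 - 259.9 = 50.4 kJ/kg
eta_s = dh_ideal / dh_actual = 40.5 / 50.4
eta_s = 0.8036

0.8036


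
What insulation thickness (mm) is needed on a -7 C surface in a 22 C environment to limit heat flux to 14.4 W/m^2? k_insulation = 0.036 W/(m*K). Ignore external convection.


dT = 22 - (-7) = 29 K
thickness = k * dT / q_max * 1000
thickness = 0.036 * 29 / 14.4 * 1000
thickness = 72.5 mm

72.5


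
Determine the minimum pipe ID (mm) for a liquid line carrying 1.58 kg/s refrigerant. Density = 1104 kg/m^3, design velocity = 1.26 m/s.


A = m_dot / (rho * v) = 1.58 / (1104 * 1.26) = 0.00113584081 m^2
d = sqrt(4*A/pi) * 1000
d = 38.0 mm

38.0


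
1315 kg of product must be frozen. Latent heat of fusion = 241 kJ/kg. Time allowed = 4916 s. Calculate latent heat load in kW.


Q_lat = m * h_fg / t
Q_lat = 1315 * 241 / 4916
Q_lat = 64.47 kW

64.47


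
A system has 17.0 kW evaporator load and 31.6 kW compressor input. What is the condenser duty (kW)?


Q_cond = Q_evap + W
Q_cond = 17.0 + 31.6
Q_cond = 48.6 kW

48.6


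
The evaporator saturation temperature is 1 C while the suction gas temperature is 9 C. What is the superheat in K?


Superheat = T_suction - T_evap
Superheat = 9 - (1)
Superheat = 8 K

8


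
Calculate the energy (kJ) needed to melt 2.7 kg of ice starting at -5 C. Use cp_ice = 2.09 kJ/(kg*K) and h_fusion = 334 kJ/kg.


Sensible heat = cp * dT = 2.09 * 5 = 10.45 kJ/kg
Total per kg = 10.45 + 334 = 344.45 kJ/kg
Q = m * total = 2.7 * 344.45
Q = 930.0 kJ

930.0


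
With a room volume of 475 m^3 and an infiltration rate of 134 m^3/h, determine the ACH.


ACH = flow / volume
ACH = 134 / 475
ACH = 0.282

0.282


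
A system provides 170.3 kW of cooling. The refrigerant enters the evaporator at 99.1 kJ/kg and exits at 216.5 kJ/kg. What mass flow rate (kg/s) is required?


dh = 216.5 - 99.1 = 117.4 kJ/kg
m_dot = Q / dh = 170.3 / 117.4 = 1.4506 kg/s

1.4506


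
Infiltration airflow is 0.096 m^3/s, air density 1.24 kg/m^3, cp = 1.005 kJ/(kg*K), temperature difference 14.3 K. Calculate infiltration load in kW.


Q = V_dot * rho * cp * dT
Q = 0.096 * 1.24 * 1.005 * 14.3
Q = 1.711 kW

1.711


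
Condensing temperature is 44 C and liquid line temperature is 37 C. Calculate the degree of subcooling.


Subcooling = T_cond - T_liquid
Subcooling = 44 - 37
Subcooling = 7 K

7


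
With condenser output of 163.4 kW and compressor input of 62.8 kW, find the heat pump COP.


COP_hp = Q_cond / W
COP_hp = 163.4 / 62.8
COP_hp = 2.602

2.602


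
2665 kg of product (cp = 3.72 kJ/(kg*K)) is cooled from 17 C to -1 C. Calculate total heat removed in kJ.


dT = 17 - (-1) = 18 K
Q = m * cp * dT = 2665 * 3.72 * 18
Q = 178448 kJ

178448


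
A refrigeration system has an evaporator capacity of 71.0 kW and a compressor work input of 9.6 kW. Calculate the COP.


COP = Q_evap / W
COP = 71.0 / 9.6
COP = 7.396

7.396


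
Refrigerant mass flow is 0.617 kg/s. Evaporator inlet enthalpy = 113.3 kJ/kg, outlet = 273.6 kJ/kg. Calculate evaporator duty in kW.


dh = 273.6 - 113.3 = 160.3 kJ/kg
Q_evap = m_dot * dh = 0.617 * 160.3
Q_evap = 98.91 kW

98.91


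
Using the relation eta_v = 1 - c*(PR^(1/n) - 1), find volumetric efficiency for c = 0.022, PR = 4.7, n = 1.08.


PR^(1/n) = 4.7^(1/1.08) = 4.1909534
eta_v = 1 - 0.022 * (4.1909534 - 1)
eta_v = 0.9298

0.9298


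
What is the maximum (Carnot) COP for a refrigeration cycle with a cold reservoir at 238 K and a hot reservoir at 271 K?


dT = 271 - 238 = 33 K
COP_carnot = T_cold / dT = 238 / 33
COP_carnot = 7.212

7.212


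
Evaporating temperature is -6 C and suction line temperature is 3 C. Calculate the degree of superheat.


Superheat = T_suction - T_evap
Superheat = 3 - (-6)
Superheat = 9 K

9


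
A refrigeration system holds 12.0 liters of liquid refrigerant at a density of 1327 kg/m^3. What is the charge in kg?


Charge = V * rho / 1000
Charge = 12.0 * 1327 / 1000
Charge = 15.92 kg

15.92


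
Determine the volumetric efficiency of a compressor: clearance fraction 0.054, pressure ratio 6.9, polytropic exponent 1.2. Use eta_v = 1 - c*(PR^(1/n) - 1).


PR^(1/n) = 6.9^(1/1.2) = 5.00081639
eta_v = 1 - 0.054 * (5.00081639 - 1)
eta_v = 0.784

0.784


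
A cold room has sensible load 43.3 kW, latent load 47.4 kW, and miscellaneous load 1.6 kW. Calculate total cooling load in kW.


Q_total = Q_s + Q_l + Q_misc
Q_total = 43.3 + 47.4 + 1.6
Q_total = 92.3 kW

92.3


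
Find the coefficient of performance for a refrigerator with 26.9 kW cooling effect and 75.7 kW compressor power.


COP = Q_evap / W
COP = 26.9 / 75.7
COP = 0.355

0.355


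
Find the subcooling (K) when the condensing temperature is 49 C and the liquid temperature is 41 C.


Subcooling = T_cond - T_liquid
Subcooling = 49 - 41
Subcooling = 8 K

8


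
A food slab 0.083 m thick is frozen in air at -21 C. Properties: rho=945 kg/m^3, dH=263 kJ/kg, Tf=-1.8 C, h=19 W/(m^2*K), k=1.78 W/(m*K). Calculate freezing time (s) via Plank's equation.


dT = -1.8 - (-21) = 19.2 K
term1 = a/(2h) = 0.083/(2*19) = 0.002184210526
term2 = a^2/(8k) = 0.083^2/(8*1.78) = 0.0004837780899
t = rho*dH*1000/dT * (term1 + term2)
t = 945*263*1000/19.2 * (0.002184210526 + 0.0004837780899)
t = 34536 s

34536


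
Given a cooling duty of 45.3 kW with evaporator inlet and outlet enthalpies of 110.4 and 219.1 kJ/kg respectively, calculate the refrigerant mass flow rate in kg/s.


dh = 219.1 - 110.4 = 108.7 kJ/kg
m_dot = Q / dh = 45.3 / 108.7 = 0.4167 kg/s

0.4167


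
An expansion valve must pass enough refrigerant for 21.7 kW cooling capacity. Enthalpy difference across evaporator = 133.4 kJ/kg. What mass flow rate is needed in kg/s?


m_dot = Q / dh
m_dot = 21.7 / 133.4
m_dot = 0.1627 kg/s

0.1627


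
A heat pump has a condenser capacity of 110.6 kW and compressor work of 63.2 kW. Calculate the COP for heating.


COP_hp = Q_cond / W
COP_hp = 110.6 / 63.2
COP_hp = 1.75

1.75


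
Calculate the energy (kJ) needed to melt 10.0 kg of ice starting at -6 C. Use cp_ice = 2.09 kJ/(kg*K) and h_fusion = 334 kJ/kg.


Sensible heat = cp * dT = 2.09 * 6 = 12.54 kJ/kg
Total per kg = 12.54 + 334 = 346.54 kJ/kg
Q = m * total = 10.0 * 346.54
Q = 3465.4 kJ

3465.4


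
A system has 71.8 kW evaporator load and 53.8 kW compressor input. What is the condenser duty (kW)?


Q_cond = Q_evap + W
Q_cond = 71.8 + 53.8
Q_cond = 125.6 kW

125.6


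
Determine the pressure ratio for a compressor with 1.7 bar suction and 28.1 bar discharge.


PR = P_high / P_low
PR = 28.1 / 1.7
PR = 16.529

16.529


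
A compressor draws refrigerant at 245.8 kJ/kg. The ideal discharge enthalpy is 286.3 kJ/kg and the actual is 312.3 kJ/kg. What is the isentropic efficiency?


dh_ideal = 286.3 - 245.8 = 40.5 kJ/kg
dh_actual = 312.3 - 245.8 = 66.5 kJ/kg
eta_s = dh_ideal / dh_actual = 40.5 / 66.5
eta_s = 0.609

0.609


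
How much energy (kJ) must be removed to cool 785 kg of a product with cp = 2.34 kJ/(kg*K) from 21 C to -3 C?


dT = 21 - (-3) = 24 K
Q = m * cp * dT = 785 * 2.34 * 24
Q = 44086 kJ

44086


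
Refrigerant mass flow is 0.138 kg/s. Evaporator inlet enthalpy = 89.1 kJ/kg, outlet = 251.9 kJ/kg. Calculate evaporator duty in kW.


dh = 251.9 - 89.1 = 162.8 kJ/kg
Q_evap = m_dot * dh = 0.138 * 162.8
Q_evap = 22.47 kW

22.47


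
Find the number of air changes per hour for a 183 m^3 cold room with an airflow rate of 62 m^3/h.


ACH = flow / volume
ACH = 62 / 183
ACH = 0.339

0.339


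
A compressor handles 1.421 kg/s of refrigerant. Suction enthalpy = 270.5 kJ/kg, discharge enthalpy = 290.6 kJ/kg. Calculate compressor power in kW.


dh = 290.6 - 270.5 = 20.1 kJ/kg
W = m_dot * dh = 1.421 * 20.1 = 28.56 kW

28.56


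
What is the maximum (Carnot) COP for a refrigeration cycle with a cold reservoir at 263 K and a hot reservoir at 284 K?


dT = 284 - 263 = 21 K
COP_carnot = T_cold / dT = 263 / 21
COP_carnot = 12.524

12.524


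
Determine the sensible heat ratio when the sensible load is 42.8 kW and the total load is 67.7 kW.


SHR = Q_sensible / Q_total
SHR = 42.8 / 67.7
SHR = 0.632

0.632


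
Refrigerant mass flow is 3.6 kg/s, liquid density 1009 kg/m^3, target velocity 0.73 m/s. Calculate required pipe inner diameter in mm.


A = m_dot / (rho * v) = 3.6 / (1009 * 0.73) = 0.004887519177 m^2
d = sqrt(4*A/pi) * 1000
d = 78.9 mm

78.9


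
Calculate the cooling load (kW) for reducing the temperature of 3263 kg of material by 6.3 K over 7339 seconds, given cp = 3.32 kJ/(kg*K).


Q = m * cp * dT / t
Q = 3263 * 3.32 * 6.3 / 7339
Q = 9.299 kW

9.299


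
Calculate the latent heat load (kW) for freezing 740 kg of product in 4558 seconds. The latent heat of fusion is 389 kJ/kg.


Q_lat = m * h_fg / t
Q_lat = 740 * 389 / 4558
Q_lat = 63.15 kW

63.15


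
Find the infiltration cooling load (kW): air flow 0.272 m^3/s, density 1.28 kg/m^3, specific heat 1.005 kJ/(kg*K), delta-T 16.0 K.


Q = V_dot * rho * cp * dT
Q = 0.272 * 1.28 * 1.005 * 16.0
Q = 5.598 kW

5.598


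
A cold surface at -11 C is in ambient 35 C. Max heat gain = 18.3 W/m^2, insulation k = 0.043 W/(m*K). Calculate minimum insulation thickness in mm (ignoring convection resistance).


dT = 35 - (-11) = 46 K
thickness = k * dT / q_max * 1000
thickness = 0.043 * 46 / 18.3 * 1000
thickness = 108.1 mm

108.1


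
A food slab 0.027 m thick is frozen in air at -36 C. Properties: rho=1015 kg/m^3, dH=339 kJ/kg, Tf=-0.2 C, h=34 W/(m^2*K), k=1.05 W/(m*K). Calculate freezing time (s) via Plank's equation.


dT = -0.2 - (-36) = 35.8 K
term1 = a/(2h) = 0.027/(2*34) = 0.0003970588235
term2 = a^2/(8k) = 0.027^2/(8*1.05) = 0.00008678571429
t = rho*dH*1000/dT * (term1 + term2)
t = 1015*339*1000/35.8 * (0.0003970588235 + 0.00008678571429)
t = 4650 s

4650


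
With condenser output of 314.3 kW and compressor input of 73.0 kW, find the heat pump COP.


COP_hp = Q_cond / W
COP_hp = 314.3 / 73.0
COP_hp = 4.305

4.305


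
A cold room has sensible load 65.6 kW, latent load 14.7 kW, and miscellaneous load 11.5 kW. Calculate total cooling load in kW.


Q_total = Q_s + Q_l + Q_misc
Q_total = 65.6 + 14.7 + 11.5
Q_total = 91.8 kW

91.8


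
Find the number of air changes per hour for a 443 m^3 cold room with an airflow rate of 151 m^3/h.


ACH = flow / volume
ACH = 151 / 443
ACH = 0.341

0.341


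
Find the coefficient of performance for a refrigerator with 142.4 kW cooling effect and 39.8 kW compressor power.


COP = Q_evap / W
COP = 142.4 / 39.8
COP = 3.578

3.578


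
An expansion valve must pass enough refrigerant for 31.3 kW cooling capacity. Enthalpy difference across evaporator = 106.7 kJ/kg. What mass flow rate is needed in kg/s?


m_dot = Q / dh
m_dot = 31.3 / 106.7
m_dot = 0.2933 kg/s

0.2933


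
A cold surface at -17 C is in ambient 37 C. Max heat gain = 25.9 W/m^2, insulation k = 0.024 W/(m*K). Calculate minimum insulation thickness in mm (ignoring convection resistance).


dT = 37 - (-17) = 54 K
thickness = k * dT / q_max * 1000
thickness = 0.024 * 54 / 25.9 * 1000
thickness = 50.0 mm

50.0


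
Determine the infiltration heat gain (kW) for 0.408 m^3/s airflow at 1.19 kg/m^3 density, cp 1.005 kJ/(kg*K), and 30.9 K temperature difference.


Q = V_dot * rho * cp * dT
Q = 0.408 * 1.19 * 1.005 * 30.9
Q = 15.078 kW

15.078


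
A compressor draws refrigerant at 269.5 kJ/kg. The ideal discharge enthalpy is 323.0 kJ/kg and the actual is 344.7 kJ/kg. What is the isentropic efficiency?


dh_ideal = 323.0 - 269.5 = 53.5 kJ/kg
dh_actual = 344.7 - 269.5 = 75.2 kJ/kg
eta_s = dh_ideal / dh_actual = 53.5 / 75.2
eta_s = 0.7114

0.7114


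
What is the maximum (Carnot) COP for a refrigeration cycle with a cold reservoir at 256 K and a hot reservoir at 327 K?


dT = 327 - 256 = 71 K
COP_carnot = T_cold / dT = 256 / 71
COP_carnot = 3.606

3.606


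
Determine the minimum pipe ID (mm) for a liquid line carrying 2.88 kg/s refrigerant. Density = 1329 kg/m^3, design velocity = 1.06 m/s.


A = m_dot / (rho * v) = 2.88 / (1329 * 1.06) = 0.002044380084 m^2
d = sqrt(4*A/pi) * 1000
d = 51.0 mm

51.0


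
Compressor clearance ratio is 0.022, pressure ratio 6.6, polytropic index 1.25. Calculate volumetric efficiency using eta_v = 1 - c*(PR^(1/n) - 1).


PR^(1/n) = 6.6^(1/1.25) = 4.5251726
eta_v = 1 - 0.022 * (4.5251726 - 1)
eta_v = 0.9224

0.9224


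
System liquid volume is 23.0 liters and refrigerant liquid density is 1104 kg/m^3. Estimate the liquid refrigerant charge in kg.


Charge = V * rho / 1000
Charge = 23.0 * 1104 / 1000
Charge = 25.39 kg

25.39


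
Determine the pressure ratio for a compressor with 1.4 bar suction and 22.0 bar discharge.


PR = P_high / P_low
PR = 22.0 / 1.4
PR = 15.714

15.714


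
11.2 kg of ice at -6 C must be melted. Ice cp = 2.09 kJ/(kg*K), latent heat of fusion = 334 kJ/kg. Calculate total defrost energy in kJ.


Sensible heat = cp * dT = 2.09 * 6 = 12.54 kJ/kg
Total per kg = 12.54 + 334 = 346.54 kJ/kg
Q = m * total = 11.2 * 346.54
Q = 3881.2 kJ

3881.2


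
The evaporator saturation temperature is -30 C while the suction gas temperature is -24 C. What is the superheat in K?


Superheat = T_suction - T_evap
Superheat = -24 - (-30)
Superheat = 6 K

6


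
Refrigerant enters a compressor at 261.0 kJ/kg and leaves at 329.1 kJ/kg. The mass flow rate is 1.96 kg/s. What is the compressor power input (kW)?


dh = 329.1 - 261.0 = 68.1 kJ/kg
W = m_dot * dh = 1.96 * 68.1 = 133.48 kW

133.48


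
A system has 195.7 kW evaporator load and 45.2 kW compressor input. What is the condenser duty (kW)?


Q_cond = Q_evap + W
Q_cond = 195.7 + 45.2
Q_cond = 240.9 kW

240.9


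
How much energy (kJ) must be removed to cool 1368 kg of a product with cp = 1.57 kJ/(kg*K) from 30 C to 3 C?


dT = 30 - (3) = 27 K
Q = m * cp * dT = 1368 * 1.57 * 27
Q = 57990 kJ

57990


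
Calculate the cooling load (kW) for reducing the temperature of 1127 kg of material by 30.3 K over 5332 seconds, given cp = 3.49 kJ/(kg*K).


Q = m * cp * dT / t
Q = 1127 * 3.49 * 30.3 / 5332
Q = 22.351 kW

22.351


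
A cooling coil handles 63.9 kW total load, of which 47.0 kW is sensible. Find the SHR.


SHR = Q_sensible / Q_total
SHR = 47.0 / 63.9
SHR = 0.736

0.736


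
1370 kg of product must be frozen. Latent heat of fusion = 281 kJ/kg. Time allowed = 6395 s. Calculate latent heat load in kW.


Q_lat = m * h_fg / t
Q_lat = 1370 * 281 / 6395
Q_lat = 60.2 kW

60.2


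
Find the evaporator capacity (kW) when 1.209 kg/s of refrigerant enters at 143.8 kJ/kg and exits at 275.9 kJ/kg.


dh = 275.9 - 143.8 = 132.1 kJ/kg
Q_evap = m_dot * dh = 1.209 * 132.1
Q_evap = 159.71 kW

159.71


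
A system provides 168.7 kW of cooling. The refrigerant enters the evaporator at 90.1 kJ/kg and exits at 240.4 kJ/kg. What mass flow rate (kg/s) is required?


dh = 240.4 - 90.1 = 150.3 kJ/kg
m_dot = Q / dh = 168.7 / 150.3 = 1.1224 kg/s

1.1224


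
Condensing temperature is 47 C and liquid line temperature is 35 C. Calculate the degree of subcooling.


Subcooling = T_cond - T_liquid
Subcooling = 47 - 35
Subcooling = 12 K

12


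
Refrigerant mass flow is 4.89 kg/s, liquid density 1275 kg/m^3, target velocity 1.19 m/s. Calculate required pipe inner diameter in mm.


A = m_dot / (rho * v) = 4.89 / (1275 * 1.19) = 0.003222936233 m^2
d = sqrt(4*A/pi) * 1000
d = 64.1 mm

64.1


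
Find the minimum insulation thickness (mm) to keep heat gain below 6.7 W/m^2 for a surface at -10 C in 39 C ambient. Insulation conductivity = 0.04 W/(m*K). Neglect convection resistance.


dT = 39 - (-10) = 49 K
thickness = k * dT / q_max * 1000
thickness = 0.04 * 49 / 6.7 * 1000
thickness = 292.5 mm

292.5


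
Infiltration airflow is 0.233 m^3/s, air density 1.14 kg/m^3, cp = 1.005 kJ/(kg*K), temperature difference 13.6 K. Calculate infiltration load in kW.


Q = V_dot * rho * cp * dT
Q = 0.233 * 1.14 * 1.005 * 13.6
Q = 3.63 kW

3.63


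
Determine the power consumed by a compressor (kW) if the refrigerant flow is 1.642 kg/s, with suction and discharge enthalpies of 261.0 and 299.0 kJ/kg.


dh = 299.0 - 261.0 = 38.0 kJ/kg
W = m_dot * dh = 1.642 * 38.0 = 62.4 kW

62.4


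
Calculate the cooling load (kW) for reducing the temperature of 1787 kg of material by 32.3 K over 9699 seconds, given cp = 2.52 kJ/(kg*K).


Q = m * cp * dT / t
Q = 1787 * 2.52 * 32.3 / 9699
Q = 14.997 kW

14.997


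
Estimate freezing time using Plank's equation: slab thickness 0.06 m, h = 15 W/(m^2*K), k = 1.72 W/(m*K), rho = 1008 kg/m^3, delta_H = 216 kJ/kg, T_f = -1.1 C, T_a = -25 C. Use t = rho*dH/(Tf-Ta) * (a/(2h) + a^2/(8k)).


dT = -1.1 - (-25) = 23.9 K
term1 = a/(2h) = 0.06/(2*15) = 0.002
term2 = a^2/(8k) = 0.06^2/(8*1.72) = 0.000261627907
t = rho*dH*1000/dT * (term1 + term2)
t = 1008*216*1000/23.9 * (0.002 + 0.000261627907)
t = 20603 s

20603


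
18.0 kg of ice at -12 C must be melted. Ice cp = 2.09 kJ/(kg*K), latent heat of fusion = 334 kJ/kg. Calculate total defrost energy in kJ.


Sensible heat = cp * dT = 2.09 * 12 = 25.08 kJ/kg
Total per kg = 25.08 + 334 = 359.08 kJ/kg
Q = m * total = 18.0 * 359.08
Q = 6463.4 kJ

6463.4


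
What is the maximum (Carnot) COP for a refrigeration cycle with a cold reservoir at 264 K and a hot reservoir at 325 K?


dT = 325 - 264 = 61 K
COP_carnot = T_cold / dT = 264 / 61
COP_carnot = 4.328

4.328


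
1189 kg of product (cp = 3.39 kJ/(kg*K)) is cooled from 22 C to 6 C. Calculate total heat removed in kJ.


dT = 22 - (6) = 16 K
Q = m * cp * dT = 1189 * 3.39 * 16
Q = 64491 kJ

64491


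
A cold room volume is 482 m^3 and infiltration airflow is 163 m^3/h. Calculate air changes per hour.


ACH = flow / volume
ACH = 163 / 482
ACH = 0.338

0.338


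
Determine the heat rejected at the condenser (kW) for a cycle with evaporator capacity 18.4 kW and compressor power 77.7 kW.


Q_cond = Q_evap + W
Q_cond = 18.4 + 77.7
Q_cond = 96.1 kW

96.1


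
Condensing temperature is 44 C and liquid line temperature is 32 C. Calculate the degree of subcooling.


Subcooling = T_cond - T_liquid
Subcooling = 44 - 32
Subcooling = 12 K

12


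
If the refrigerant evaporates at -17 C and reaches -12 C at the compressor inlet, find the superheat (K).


Superheat = T_suction - T_evap
Superheat = -12 - (-17)
Superheat = 5 K

5


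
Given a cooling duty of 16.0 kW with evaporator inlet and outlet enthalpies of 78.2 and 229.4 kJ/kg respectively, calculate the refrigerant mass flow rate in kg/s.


dh = 229.4 - 78.2 = 151.2 kJ/kg
m_dot = Q / dh = 16.0 / 151.2 = 0.1058 kg/s

0.1058


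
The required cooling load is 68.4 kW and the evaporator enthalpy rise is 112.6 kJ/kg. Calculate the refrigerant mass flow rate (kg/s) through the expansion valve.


m_dot = Q / dh
m_dot = 68.4 / 112.6
m_dot = 0.6075 kg/s

0.6075


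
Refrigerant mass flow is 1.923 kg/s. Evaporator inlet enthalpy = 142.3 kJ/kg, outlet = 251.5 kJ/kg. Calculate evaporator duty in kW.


dh = 251.5 - 142.3 = 109.2 kJ/kg
Q_evap = m_dot * dh = 1.923 * 109.2
Q_evap = 209.99 kW

209.99


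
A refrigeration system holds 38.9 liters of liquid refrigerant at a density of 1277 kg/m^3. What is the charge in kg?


Charge = V * rho / 1000
Charge = 38.9 * 1277 / 1000
Charge = 49.68 kg

49.68


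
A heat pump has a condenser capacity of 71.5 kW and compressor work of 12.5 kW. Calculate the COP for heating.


COP_hp = Q_cond / W
COP_hp = 71.5 / 12.5
COP_hp = 5.72

5.72


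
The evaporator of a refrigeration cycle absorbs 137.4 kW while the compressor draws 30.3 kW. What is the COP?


COP = Q_evap / W
COP = 137.4 / 30.3
COP = 4.535

4.535


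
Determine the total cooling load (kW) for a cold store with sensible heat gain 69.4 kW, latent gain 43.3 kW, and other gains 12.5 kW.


Q_total = Q_s + Q_l + Q_misc
Q_total = 69.4 + 43.3 + 12.5
Q_total = 125.2 kW

125.2


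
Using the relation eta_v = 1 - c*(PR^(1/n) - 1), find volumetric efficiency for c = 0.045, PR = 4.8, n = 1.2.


PR^(1/n) = 4.8^(1/1.2) = 3.69573677
eta_v = 1 - 0.045 * (3.69573677 - 1)
eta_v = 0.8787

0.8787


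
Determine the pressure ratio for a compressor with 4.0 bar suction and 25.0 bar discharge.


PR = P_high / P_low
PR = 25.0 / 4.0
PR = 6.25

6.25


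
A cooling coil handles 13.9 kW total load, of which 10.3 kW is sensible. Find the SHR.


SHR = Q_sensible / Q_total
SHR = 10.3 / 13.9
SHR = 0.741

0.741


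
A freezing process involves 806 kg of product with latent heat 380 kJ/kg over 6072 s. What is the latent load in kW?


Q_lat = m * h_fg / t
Q_lat = 806 * 380 / 6072
Q_lat = 50.44 kW

50.44


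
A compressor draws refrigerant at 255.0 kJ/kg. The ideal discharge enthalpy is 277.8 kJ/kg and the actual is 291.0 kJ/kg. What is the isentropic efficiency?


dh_ideal = 277.8 - 255.0 = 22.8 kJ/kg
dh_actual = 291.0 - 255.0 = 36.0 kJ/kg
eta_s = dh_ideal / dh_actual = 22.8 / 36.0
eta_s = 0.6333

0.6333


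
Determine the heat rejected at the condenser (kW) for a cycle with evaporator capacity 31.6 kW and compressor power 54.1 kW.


Q_cond = Q_evap + W
Q_cond = 31.6 + 54.1
Q_cond = 85.7 kW

85.7
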